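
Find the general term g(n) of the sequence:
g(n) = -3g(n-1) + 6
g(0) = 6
First-order linear non-homogeneous.
Homogeneous solution: g_h(n) = A·(-3)^n.
Try constant particular solution g_p = K: K = -3K + 6 ⇒ K = \frac{3}{2}.
General: g(n) = A·(-3)^n + \frac{3}{2}.
Apply g(0) = 6: A + \frac{3}{2} = 6 ⇒ A = \frac{9}{2}.
So g(n) = \frac{9 \left(-3\right)^{n}}{2} + \frac{3}{2}.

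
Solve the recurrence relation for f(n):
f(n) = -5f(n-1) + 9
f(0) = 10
First-order linear non-homogeneous.
Homogeneous solution: f_h(n) = A·(-5)^n.
Try constant particular solution f_p = K: K = -5K + 9 ⇒ K = \frac{3}{2}.
General: f(n) = A·(-5)^n + \frac{3}{2}.
Apply f(0) = 10: A + \frac{3}{2} = 10 ⇒ A = \frac{17}{2}.
So f(n) = \frac{17 \left(-5\right)^{n}}{2} + \frac{3}{2}.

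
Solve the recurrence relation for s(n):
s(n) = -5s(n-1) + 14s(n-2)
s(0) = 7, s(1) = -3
Characteristic equation: x² + 5x - 14 = 0, which factors as (x - (2))(x - (-7)) = 0.
Roots r₁ = 2, r₂ = -7 (distinct).
General solution: s(n) = A·(2)^n + B·(-7)^n.
From s(0) = 7: A + B = 7.
From s(1) = -3: 2A - 7B = -3.
Solving: A = \frac{46}{9}, B = \frac{17}{9}.
So s(n) = \frac{17 \left(-7\right)^{n}}{9} + \frac{46 \cdot 2^{n}}{9}.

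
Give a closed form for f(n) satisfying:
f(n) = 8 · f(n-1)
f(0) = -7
Pure geometric recurrence with ratio 8.
By induction f(n) = f(0) · (8)^n = - 7 \cdot 8^{n}.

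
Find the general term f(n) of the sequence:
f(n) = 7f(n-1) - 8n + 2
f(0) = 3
First-order linear with linear forcing.
Homogeneous solution: f_h(n) = A·(7)^n.
Try particular f_p(n) = pn + q. Substituting:
  pn + q = 7(p(n-1) + q) - 8n + 2.
Matching the n-coefficient: p = 7p - 8 ⇒ p = \frac{4}{3}.
Matching constants: q = -7p + 7q + 2 ⇒ q = \frac{11}{9}.
General: f(n) = A·(7)^n + \frac{4 n}{3} + \frac{11}{9}.
Apply f(0) = 3: A + \frac{11}{9} = 3 ⇒ A = \frac{16}{9}.
So f(n) = \frac{16 \cdot 7^{n}}{9} + \frac{4 n}{3} + \frac{11}{9}.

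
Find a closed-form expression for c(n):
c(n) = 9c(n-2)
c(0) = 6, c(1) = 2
Characteristic equation: x² - 9 = 0, which factors as (x - (3))(x - (-3)) = 0.
Roots r₁ = 3, r₂ = -3 (distinct).
General solution: c(n) = A·(3)^n + B·(-3)^n.
From c(0) = 6: A + B = 6.
From c(1) = 2: 3A - 3B = 2.
Solving: A = \frac{10}{3}, B = \frac{8}{3}.
So c(n) = \frac{8 \left(-3\right)^{n}}{3} + \frac{10 \cdot 3^{n}}{3}.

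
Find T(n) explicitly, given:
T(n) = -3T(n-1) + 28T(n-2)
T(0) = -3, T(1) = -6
Characteristic equation: x² + 3x - 28 = 0, which factors as (x - (4))(x - (-7)) = 0.
Roots r₁ = 4, r₂ = -7 (distinct).
General solution: T(n) = A·(4)^n + B·(-7)^n.
From T(0) = -3: A + B = -3.
From T(1) = -6: 4A - 7B = -6.
Solving: A = - \frac{27}{11}, B = - \frac{6}{11}.
So T(n) = - \frac{6 \left(-7\right)^{n}}{11} - \frac{27 \cdot 4^{n}}{11}.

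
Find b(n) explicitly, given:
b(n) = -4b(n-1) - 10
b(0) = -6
First-order linear non-homogeneous.
Homogeneous solution: b_h(n) = A·(-4)^n.
Try constant particular solution b_p = K: K = -4K - 10 ⇒ K = -2.
General: b(n) = A·(-4)^n - 2.
Apply b(0) = -6: A - 2 = -6 ⇒ A = -4.
So b(n) = - 4 \left(-4\right)^{n} - 2.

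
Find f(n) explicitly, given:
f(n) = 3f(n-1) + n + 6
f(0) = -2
First-order linear with linear forcing.
Homogeneous solution: f_h(n) = A·(3)^n.
Try particular f_p(n) = pn + q. Substituting:
  pn + q = 3(p(n-1) + q) + n + 6.
Matching the n-coefficient: p = 3p + 1 ⇒ p = - \frac{1}{2}.
Matching constants: q = -3p + 3q + 6 ⇒ q = - \frac{15}{4}.
General: f(n) = A·(3)^n - \frac{n}{2} - \frac{15}{4}.
Apply f(0) = -2: A - \frac{15}{4} = -2 ⇒ A = \frac{7}{4}.
So f(n) = \frac{7 \cdot 3^{n}}{4} - \frac{n}{2} - \frac{15}{4}.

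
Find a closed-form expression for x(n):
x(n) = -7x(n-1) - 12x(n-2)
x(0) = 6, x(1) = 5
Characteristic equation: x² + 7x + 12 = 0, which factors as (x - (-3))(x - (-4)) = 0.
Roots r₁ = -3, r₂ = -4 (distinct).
General solution: x(n) = A·(-3)^n + B·(-4)^n.
From x(0) = 6: A + B = 6.
From x(1) = 5: -3A - 4B = 5.
Solving: A = 29, B = -23.
So x(n) = 29 \left(-3\right)^{n} - 23 \left(-4\right)^{n}.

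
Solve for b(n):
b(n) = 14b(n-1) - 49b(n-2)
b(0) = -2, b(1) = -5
Characteristic equation: x² - 14x + 49 = 0, which is (x - (7))².
Repeated root r = 7.
General solution: b(n) = (A + Bn)·(7)^n.
From b(0) = -2: A = -2.
From b(1) = -5: (A + B)·(7) = -5 ⇒ B = \frac{9}{7}.
So b(n) = \left(\frac{9 n}{7} - 2\right) \cdot (7)^n.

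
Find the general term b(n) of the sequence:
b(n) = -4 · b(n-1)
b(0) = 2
Pure geometric recurrence with ratio -4.
By induction b(n) = b(0) · (-4)^n = 2 \left(-4\right)^{n}.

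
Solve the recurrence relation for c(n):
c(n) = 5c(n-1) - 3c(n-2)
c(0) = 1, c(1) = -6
Characteristic equation: x² - 5x + 3 = 0.
Discriminant Δ = (5)² + 4·(-3) = 13.
Roots r₁,₂ = (5 ± √13)/2, so r₁ = \frac{\sqrt{13}}{2} + \frac{5}{2}, r₂ = \frac{5}{2} - \frac{\sqrt{13}}{2}.
General solution: c(n) = A·r₁^n + B·r₂^n.
From the initial conditions, A + B = 1 and r₁A + r₂B = -6.
Since r₁ - r₂ = √13: A = (-6 - (1)r₂)/√13 = \frac{1}{2} - \frac{17 \sqrt{13}}{26}, and B = 1 - A = \frac{1}{2} + \frac{17 \sqrt{13}}{26}.
So c(n) = \left(\frac{1}{2} - \frac{17 \sqrt{13}}{26}\right)\left(\frac{\sqrt{13}}{2} + \frac{5}{2}\right)^n + \left(\frac{1}{2} + \frac{17 \sqrt{13}}{26}\right)\left(\frac{5}{2} - \frac{\sqrt{13}}{2}\right)^n.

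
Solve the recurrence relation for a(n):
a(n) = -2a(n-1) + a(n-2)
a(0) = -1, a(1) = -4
Characteristic equation: x² + 2x - 1 = 0.
Discriminant Δ = (-2)² + 4·(1) = 8.
Roots r₁,₂ = (-2 ± √8)/2, so r₁ = -1 + \sqrt{2}, r₂ = - \sqrt{2} - 1.
General solution: a(n) = A·r₁^n + B·r₂^n.
From the initial conditions, A + B = -1 and r₁A + r₂B = -4.
Since r₁ - r₂ = √8: A = (-4 - (-1)r₂)/√8 = - \frac{5 \sqrt{2}}{4} - \frac{1}{2}, and B = -1 - A = - \frac{1}{2} + \frac{5 \sqrt{2}}{4}.
So a(n) = \left(- \frac{5 \sqrt{2}}{4} - \frac{1}{2}\right)\left(-1 + \sqrt{2}\right)^n + \left(- \frac{1}{2} + \frac{5 \sqrt{2}}{4}\right)\left(- \sqrt{2} - 1\right)^n.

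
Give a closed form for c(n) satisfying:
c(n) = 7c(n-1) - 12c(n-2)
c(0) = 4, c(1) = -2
Characteristic equation: x² - 7x + 12 = 0, which factors as (x - (4))(x - (3)) = 0.
Roots r₁ = 4, r₂ = 3 (distinct).
General solution: c(n) = A·(4)^n + B·(3)^n.
From c(0) = 4: A + B = 4.
From c(1) = -2: 4A + 3B = -2.
Solving: A = -14, B = 18.
So c(n) = 18 \cdot 3^{n} - 14 \cdot 4^{n}.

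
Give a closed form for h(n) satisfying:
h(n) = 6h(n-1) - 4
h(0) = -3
First-order linear non-homogeneous.
Homogeneous solution: h_h(n) = A·(6)^n.
Try constant particular solution h_p = K: K = 6K - 4 ⇒ K = \frac{4}{5}.
General: h(n) = A·(6)^n + \frac{4}{5}.
Apply h(0) = -3: A + \frac{4}{5} = -3 ⇒ A = - \frac{19}{5}.
So h(n) = \frac{4}{5} - \frac{19 \cdot 6^{n}}{5}.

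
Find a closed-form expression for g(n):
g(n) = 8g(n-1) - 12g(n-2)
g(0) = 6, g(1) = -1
Characteristic equation: x² - 8x + 12 = 0, which factors as (x - (2))(x - (6)) = 0.
Roots r₁ = 2, r₂ = 6 (distinct).
General solution: g(n) = A·(2)^n + B·(6)^n.
From g(0) = 6: A + B = 6.
From g(1) = -1: 2A + 6B = -1.
Solving: A = \frac{37}{4}, B = - \frac{13}{4}.
So g(n) = \frac{37 \cdot 2^{n}}{4} - \frac{13 \cdot 6^{n}}{4}.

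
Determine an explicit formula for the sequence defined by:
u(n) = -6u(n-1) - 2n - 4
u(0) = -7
First-order linear with linear forcing.
Homogeneous solution: u_h(n) = A·(-6)^n.
Try particular u_p(n) = pn + q. Substituting:
  pn + q = -6(p(n-1) + q) - 2n - 4.
Matching the n-coefficient: p = -6p - 2 ⇒ p = - \frac{2}{7}.
Matching constants: q = 6p - 6q - 4 ⇒ q = - \frac{40}{49}.
General: u(n) = A·(-6)^n - \frac{2 n}{7} - \frac{40}{49}.
Apply u(0) = -7: A - \frac{40}{49} = -7 ⇒ A = - \frac{303}{49}.
So u(n) = - \frac{303 \left(-6\right)^{n}}{49} - \frac{2 n}{7} - \frac{40}{49}.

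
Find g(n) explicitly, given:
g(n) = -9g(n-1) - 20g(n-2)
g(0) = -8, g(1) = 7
Characteristic equation: x² + 9x + 20 = 0, which factors as (x - (-4))(x - (-5)) = 0.
Roots r₁ = -4, r₂ = -5 (distinct).
General solution: g(n) = A·(-4)^n + B·(-5)^n.
From g(0) = -8: A + B = -8.
From g(1) = 7: -4A - 5B = 7.
Solving: A = -33, B = 25.
So g(n) = - 33 \left(-4\right)^{n} + 25 \left(-5\right)^{n}.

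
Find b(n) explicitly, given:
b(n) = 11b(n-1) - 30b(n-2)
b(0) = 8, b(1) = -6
Characteristic equation: x² - 11x + 30 = 0, which factors as (x - (6))(x - (5)) = 0.
Roots r₁ = 6, r₂ = 5 (distinct).
General solution: b(n) = A·(6)^n + B·(5)^n.
From b(0) = 8: A + B = 8.
From b(1) = -6: 6A + 5B = -6.
Solving: A = -46, B = 54.
So b(n) = 54 \cdot 5^{n} - 46 \cdot 6^{n}.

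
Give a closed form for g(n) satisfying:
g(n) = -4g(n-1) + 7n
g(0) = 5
First-order linear with linear forcing.
Homogeneous solution: g_h(n) = A·(-4)^n.
Try particular g_p(n) = pn + q. Substituting:
  pn + q = -4(p(n-1) + q) + 7n.
Matching the n-coefficient: p = -4p + 7 ⇒ p = \frac{7}{5}.
Matching constants: q = 4p - 4q ⇒ q = \frac{28}{25}.
General: g(n) = A·(-4)^n + \frac{7 n}{5} + \frac{28}{25}.
Apply g(0) = 5: A + \frac{28}{25} = 5 ⇒ A = \frac{97}{25}.
So g(n) = \frac{97 \left(-4\right)^{n}}{25} + \frac{7 n}{5} + \frac{28}{25}.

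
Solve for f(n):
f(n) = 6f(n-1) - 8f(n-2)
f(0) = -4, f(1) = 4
Characteristic equation: x² - 6x + 8 = 0, which factors as (x - (2))(x - (4)) = 0.
Roots r₁ = 2, r₂ = 4 (distinct).
General solution: f(n) = A·(2)^n + B·(4)^n.
From f(0) = -4: A + B = -4.
From f(1) = 4: 2A + 4B = 4.
Solving: A = -10, B = 6.
So f(n) = - 10 \cdot 2^{n} + 6 \cdot 4^{n}.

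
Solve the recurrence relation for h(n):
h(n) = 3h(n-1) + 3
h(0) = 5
First-order linear non-homogeneous.
Homogeneous solution: h_h(n) = A·(3)^n.
Try constant particular solution h_p = K: K = 3K + 3 ⇒ K = - \frac{3}{2}.
General: h(n) = A·(3)^n - \frac{3}{2}.
Apply h(0) = 5: A - \frac{3}{2} = 5 ⇒ A = \frac{13}{2}.
So h(n) = \frac{13 \cdot 3^{n}}{2} - \frac{3}{2}.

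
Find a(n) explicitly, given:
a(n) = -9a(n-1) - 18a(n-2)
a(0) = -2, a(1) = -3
Characteristic equation: x² + 9x + 18 = 0, which factors as (x - (-3))(x - (-6)) = 0.
Roots r₁ = -3, r₂ = -6 (distinct).
General solution: a(n) = A·(-3)^n + B·(-6)^n.
From a(0) = -2: A + B = -2.
From a(1) = -3: -3A - 6B = -3.
Solving: A = -5, B = 3.
So a(n) = - 5 \left(-3\right)^{n} + 3 \left(-6\right)^{n}.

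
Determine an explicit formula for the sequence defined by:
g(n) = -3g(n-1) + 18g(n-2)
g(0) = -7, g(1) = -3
Characteristic equation: x² + 3x - 18 = 0, which factors as (x - (-6))(x - (3)) = 0.
Roots r₁ = -6, r₂ = 3 (distinct).
General solution: g(n) = A·(-6)^n + B·(3)^n.
From g(0) = -7: A + B = -7.
From g(1) = -3: -6A + 3B = -3.
Solving: A = -2, B = -5.
So g(n) = - 2 \left(-6\right)^{n} - 5 \cdot 3^{n}.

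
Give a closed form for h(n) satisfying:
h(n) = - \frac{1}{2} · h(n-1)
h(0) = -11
Pure geometric recurrence with ratio - \frac{1}{2}.
By induction h(n) = h(0) · (- \frac{1}{2})^n = - 11 \left(- \frac{1}{2}\right)^{n}.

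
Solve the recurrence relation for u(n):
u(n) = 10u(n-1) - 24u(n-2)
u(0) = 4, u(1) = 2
Characteristic equation: x² - 10x + 24 = 0, which factors as (x - (4))(x - (6)) = 0.
Roots r₁ = 4, r₂ = 6 (distinct).
General solution: u(n) = A·(4)^n + B·(6)^n.
From u(0) = 4: A + B = 4.
From u(1) = 2: 4A + 6B = 2.
Solving: A = 11, B = -7.
So u(n) = 11 \cdot 4^{n} - 7 \cdot 6^{n}.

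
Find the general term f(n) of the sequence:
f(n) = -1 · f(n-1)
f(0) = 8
Pure geometric recurrence with ratio -1.
By induction f(n) = f(0) · (-1)^n = 8 \left(-1\right)^{n}.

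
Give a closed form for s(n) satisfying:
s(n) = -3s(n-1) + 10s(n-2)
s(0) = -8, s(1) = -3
Characteristic equation: x² + 3x - 10 = 0, which factors as (x - (-5))(x - (2)) = 0.
Roots r₁ = -5, r₂ = 2 (distinct).
General solution: s(n) = A·(-5)^n + B·(2)^n.
From s(0) = -8: A + B = -8.
From s(1) = -3: -5A + 2B = -3.
Solving: A = - \frac{13}{7}, B = - \frac{43}{7}.
So s(n) = - \frac{13 \left(-5\right)^{n}}{7} - \frac{43 \cdot 2^{n}}{7}.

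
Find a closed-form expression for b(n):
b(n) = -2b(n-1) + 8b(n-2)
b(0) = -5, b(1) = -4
Characteristic equation: x² + 2x - 8 = 0, which factors as (x - (2))(x - (-4)) = 0.
Roots r₁ = 2, r₂ = -4 (distinct).
General solution: b(n) = A·(2)^n + B·(-4)^n.
From b(0) = -5: A + B = -5.
From b(1) = -4: 2A - 4B = -4.
Solving: A = -4, B = -1.
So b(n) = - \left(-4\right)^{n} - 4 \cdot 2^{n}.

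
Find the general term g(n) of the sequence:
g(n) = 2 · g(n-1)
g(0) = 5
Pure geometric recurrence with ratio 2.
By induction g(n) = g(0) · (2)^n = 5 \cdot 2^{n}.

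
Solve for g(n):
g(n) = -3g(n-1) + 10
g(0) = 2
First-order linear non-homogeneous.
Homogeneous solution: g_h(n) = A·(-3)^n.
Try constant particular solution g_p = K: K = -3K + 10 ⇒ K = \frac{5}{2}.
General: g(n) = A·(-3)^n + \frac{5}{2}.
Apply g(0) = 2: A + \frac{5}{2} = 2 ⇒ A = - \frac{1}{2}.
So g(n) = \frac{5}{2} - \frac{\left(-3\right)^{n}}{2}.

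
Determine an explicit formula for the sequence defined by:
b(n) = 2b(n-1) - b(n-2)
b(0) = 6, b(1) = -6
Characteristic equation: x² - 2x + 1 = 0, which is (x - (1))².
Repeated root r = 1.
General solution: b(n) = (A + Bn)·(1)^n.
From b(0) = 6: A = 6.
From b(1) = -6: (A + B)·(1) = -6 ⇒ B = -12.
So b(n) = \left(6 - 12 n\right) \cdot (1)^n.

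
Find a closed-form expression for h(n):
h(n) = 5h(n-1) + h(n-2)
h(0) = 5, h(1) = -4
Characteristic equation: x² - 5x - 1 = 0.
Discriminant Δ = (5)² + 4·(1) = 29.
Roots r₁,₂ = (5 ± √29)/2, so r₁ = \frac{5}{2} + \frac{\sqrt{29}}{2}, r₂ = \frac{5}{2} - \frac{\sqrt{29}}{2}.
General solution: h(n) = A·r₁^n + B·r₂^n.
From the initial conditions, A + B = 5 and r₁A + r₂B = -4.
Since r₁ - r₂ = √29: A = (-4 - (5)r₂)/√29 = \frac{5}{2} - \frac{33 \sqrt{29}}{58}, and B = 5 - A = \frac{5}{2} + \frac{33 \sqrt{29}}{58}.
So h(n) = \left(\frac{5}{2} - \frac{33 \sqrt{29}}{58}\right)\left(\frac{5}{2} + \frac{\sqrt{29}}{2}\right)^n + \left(\frac{5}{2} + \frac{33 \sqrt{29}}{58}\right)\left(\frac{5}{2} - \frac{\sqrt{29}}{2}\right)^n.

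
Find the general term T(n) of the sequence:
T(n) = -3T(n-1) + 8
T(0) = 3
First-order linear non-homogeneous.
Homogeneous solution: T_h(n) = A·(-3)^n.
Try constant particular solution T_p = K: K = -3K + 8 ⇒ K = 2.
General: T(n) = A·(-3)^n + 2.
Apply T(0) = 3: A + 2 = 3 ⇒ A = 1.
So T(n) = \left(-3\right)^{n} + 2.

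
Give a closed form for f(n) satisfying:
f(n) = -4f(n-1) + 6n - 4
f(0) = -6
First-order linear with linear forcing.
Homogeneous solution: f_h(n) = A·(-4)^n.
Try particular f_p(n) = pn + q. Substituting:
  pn + q = -4(p(n-1) + q) + 6n - 4.
Matching the n-coefficient: p = -4p + 6 ⇒ p = \frac{6}{5}.
Matching constants: q = 4p - 4q - 4 ⇒ q = \frac{4}{25}.
General: f(n) = A·(-4)^n + \frac{6 n}{5} + \frac{4}{25}.
Apply f(0) = -6: A + \frac{4}{25} = -6 ⇒ A = - \frac{154}{25}.
So f(n) = - \frac{154 \left(-4\right)^{n}}{25} + \frac{6 n}{5} + \frac{4}{25}.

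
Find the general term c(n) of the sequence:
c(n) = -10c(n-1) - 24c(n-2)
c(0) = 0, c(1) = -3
Characteristic equation: x² + 10x + 24 = 0, which factors as (x - (-6))(x - (-4)) = 0.
Roots r₁ = -6, r₂ = -4 (distinct).
General solution: c(n) = A·(-6)^n + B·(-4)^n.
From c(0) = 0: A + B = 0.
From c(1) = -3: -6A - 4B = -3.
Solving: A = \frac{3}{2}, B = - \frac{3}{2}.
So c(n) = - \frac{3 \left(-4\right)^{n}}{2} + \frac{3 \left(-6\right)^{n}}{2}.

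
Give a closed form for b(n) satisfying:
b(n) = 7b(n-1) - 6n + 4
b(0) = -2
First-order linear with linear forcing.
Homogeneous solution: b_h(n) = A·(7)^n.
Try particular b_p(n) = pn + q. Substituting:
  pn + q = 7(p(n-1) + q) - 6n + 4.
Matching the n-coefficient: p = 7p - 6 ⇒ p = 1.
Matching constants: q = -7p + 7q + 4 ⇒ q = \frac{1}{2}.
General: b(n) = A·(7)^n + n + \frac{1}{2}.
Apply b(0) = -2: A + \frac{1}{2} = -2 ⇒ A = - \frac{5}{2}.
So b(n) = - \frac{5 \cdot 7^{n}}{2} + n + \frac{1}{2}.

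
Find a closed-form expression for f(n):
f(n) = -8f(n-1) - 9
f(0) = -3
First-order linear non-homogeneous.
Homogeneous solution: f_h(n) = A·(-8)^n.
Try constant particular solution f_p = K: K = -8K - 9 ⇒ K = -1.
General: f(n) = A·(-8)^n - 1.
Apply f(0) = -3: A - 1 = -3 ⇒ A = -2.
So f(n) = - 2 \left(-8\right)^{n} - 1.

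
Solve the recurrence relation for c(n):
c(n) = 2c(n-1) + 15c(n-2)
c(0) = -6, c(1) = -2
Characteristic equation: x² - 2x - 15 = 0, which factors as (x - (-3))(x - (5)) = 0.
Roots r₁ = -3, r₂ = 5 (distinct).
General solution: c(n) = A·(-3)^n + B·(5)^n.
From c(0) = -6: A + B = -6.
From c(1) = -2: -3A + 5B = -2.
Solving: A = - \frac{7}{2}, B = - \frac{5}{2}.
So c(n) = - \frac{7 \left(-3\right)^{n}}{2} - \frac{5 \cdot 5^{n}}{2}.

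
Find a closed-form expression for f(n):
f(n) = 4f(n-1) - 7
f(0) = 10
First-order linear non-homogeneous.
Homogeneous solution: f_h(n) = A·(4)^n.
Try constant particular solution f_p = K: K = 4K - 7 ⇒ K = \frac{7}{3}.
General: f(n) = A·(4)^n + \frac{7}{3}.
Apply f(0) = 10: A + \frac{7}{3} = 10 ⇒ A = \frac{23}{3}.
So f(n) = \frac{23 \cdot 4^{n}}{3} + \frac{7}{3}.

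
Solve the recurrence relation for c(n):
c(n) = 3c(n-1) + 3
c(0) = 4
First-order linear non-homogeneous.
Homogeneous solution: c_h(n) = A·(3)^n.
Try constant particular solution c_p = K: K = 3K + 3 ⇒ K = - \frac{3}{2}.
General: c(n) = A·(3)^n - \frac{3}{2}.
Apply c(0) = 4: A - \frac{3}{2} = 4 ⇒ A = \frac{11}{2}.
So c(n) = \frac{11 \cdot 3^{n}}{2} - \frac{3}{2}.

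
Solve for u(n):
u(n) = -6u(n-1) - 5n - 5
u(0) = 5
First-order linear with linear forcing.
Homogeneous solution: u_h(n) = A·(-6)^n.
Try particular u_p(n) = pn + q. Substituting:
  pn + q = -6(p(n-1) + q) - 5n - 5.
Matching the n-coefficient: p = -6p - 5 ⇒ p = - \frac{5}{7}.
Matching constants: q = 6p - 6q - 5 ⇒ q = - \frac{65}{49}.
General: u(n) = A·(-6)^n - \frac{5 n}{7} - \frac{65}{49}.
Apply u(0) = 5: A - \frac{65}{49} = 5 ⇒ A = \frac{310}{49}.
So u(n) = \frac{310 \left(-6\right)^{n}}{49} - \frac{5 n}{7} - \frac{65}{49}.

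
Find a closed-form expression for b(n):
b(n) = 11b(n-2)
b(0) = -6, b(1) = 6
Characteristic equation: x² - 11 = 0.
Discriminant Δ = (0)² + 4·(11) = 44.
Roots r₁,₂ = (0 ± √44)/2, so r₁ = \sqrt{11}, r₂ = - \sqrt{11}.
General solution: b(n) = A·r₁^n + B·r₂^n.
From the initial conditions, A + B = -6 and r₁A + r₂B = 6.
Since r₁ - r₂ = √44: A = (6 - (-6)r₂)/√44 = -3 + \frac{3 \sqrt{11}}{11}, and B = -6 - A = -3 - \frac{3 \sqrt{11}}{11}.
So b(n) = \left(-3 + \frac{3 \sqrt{11}}{11}\right)\left(\sqrt{11}\right)^n + \left(-3 - \frac{3 \sqrt{11}}{11}\right)\left(- \sqrt{11}\right)^n.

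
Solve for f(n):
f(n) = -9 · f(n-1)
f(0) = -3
Pure geometric recurrence with ratio -9.
By induction f(n) = f(0) · (-9)^n = - 3 \left(-9\right)^{n}.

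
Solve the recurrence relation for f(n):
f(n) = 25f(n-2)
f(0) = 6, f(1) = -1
Characteristic equation: x² - 25 = 0, which factors as (x - (5))(x - (-5)) = 0.
Roots r₁ = 5, r₂ = -5 (distinct).
General solution: f(n) = A·(5)^n + B·(-5)^n.
From f(0) = 6: A + B = 6.
From f(1) = -1: 5A - 5B = -1.
Solving: A = \frac{29}{10}, B = \frac{31}{10}.
So f(n) = \frac{31 \left(-5\right)^{n}}{10} + \frac{29 \cdot 5^{n}}{10}.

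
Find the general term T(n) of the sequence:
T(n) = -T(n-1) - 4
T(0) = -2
First-order linear non-homogeneous.
Homogeneous solution: T_h(n) = A·(-1)^n.
Try constant particular solution T_p = K: K = -K - 4 ⇒ K = -2.
General: T(n) = A·(-1)^n - 2.
Apply T(0) = -2: A - 2 = -2 ⇒ A = 0.
So T(n) = -2.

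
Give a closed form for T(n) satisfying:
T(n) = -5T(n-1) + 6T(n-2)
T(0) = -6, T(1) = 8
Characteristic equation: x² + 5x - 6 = 0, which factors as (x - (-6))(x - (1)) = 0.
Roots r₁ = -6, r₂ = 1 (distinct).
General solution: T(n) = A·(-6)^n + B·(1)^n.
From T(0) = -6: A + B = -6.
From T(1) = 8: -6A + B = 8.
Solving: A = -2, B = -4.
So T(n) = - 2 \left(-6\right)^{n} - 4.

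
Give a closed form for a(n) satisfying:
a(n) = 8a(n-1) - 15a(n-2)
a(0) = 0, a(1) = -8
Characteristic equation: x² - 8x + 15 = 0, which factors as (x - (5))(x - (3)) = 0.
Roots r₁ = 5, r₂ = 3 (distinct).
General solution: a(n) = A·(5)^n + B·(3)^n.
From a(0) = 0: A + B = 0.
From a(1) = -8: 5A + 3B = -8.
Solving: A = -4, B = 4.
So a(n) = 4 \cdot 3^{n} - 4 \cdot 5^{n}.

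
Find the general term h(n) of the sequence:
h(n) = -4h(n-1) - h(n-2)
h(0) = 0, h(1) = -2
Characteristic equation: x² + 4x + 1 = 0.
Discriminant Δ = (-4)² + 4·(-1) = 12.
Roots r₁,₂ = (-4 ± √12)/2, so r₁ = -2 + \sqrt{3}, r₂ = -2 - \sqrt{3}.
General solution: h(n) = A·r₁^n + B·r₂^n.
From the initial conditions, A + B = 0 and r₁A + r₂B = -2.
Since r₁ - r₂ = √12: A = (-2 - (0)r₂)/√12 = - \frac{\sqrt{3}}{3}, and B = 0 - A = \frac{\sqrt{3}}{3}.
So h(n) = \left(- \frac{\sqrt{3}}{3}\right)\left(-2 + \sqrt{3}\right)^n + \left(\frac{\sqrt{3}}{3}\right)\left(-2 - \sqrt{3}\right)^n.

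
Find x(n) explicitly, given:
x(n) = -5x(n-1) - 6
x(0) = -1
First-order linear non-homogeneous.
Homogeneous solution: x_h(n) = A·(-5)^n.
Try constant particular solution x_p = K: K = -5K - 6 ⇒ K = -1.
General: x(n) = A·(-5)^n - 1.
Apply x(0) = -1: A - 1 = -1 ⇒ A = 0.
So x(n) = -1.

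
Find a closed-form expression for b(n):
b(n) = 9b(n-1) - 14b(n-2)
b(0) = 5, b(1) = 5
Characteristic equation: x² - 9x + 14 = 0, which factors as (x - (2))(x - (7)) = 0.
Roots r₁ = 2, r₂ = 7 (distinct).
General solution: b(n) = A·(2)^n + B·(7)^n.
From b(0) = 5: A + B = 5.
From b(1) = 5: 2A + 7B = 5.
Solving: A = 6, B = -1.
So b(n) = 6 \cdot 2^{n} - 7^{n}.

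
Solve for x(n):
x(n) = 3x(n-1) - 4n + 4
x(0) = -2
First-order linear with linear forcing.
Homogeneous solution: x_h(n) = A·(3)^n.
Try particular x_p(n) = pn + q. Substituting:
  pn + q = 3(p(n-1) + q) - 4n + 4.
Matching the n-coefficient: p = 3p - 4 ⇒ p = 2.
Matching constants: q = -3p + 3q + 4 ⇒ q = 1.
General: x(n) = A·(3)^n + 2 n + 1.
Apply x(0) = -2: A + 1 = -2 ⇒ A = -3.
So x(n) = - 3 \cdot 3^{n} + 2 n + 1.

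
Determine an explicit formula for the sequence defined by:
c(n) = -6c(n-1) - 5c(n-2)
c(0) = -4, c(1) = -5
Characteristic equation: x² + 6x + 5 = 0, which factors as (x - (-1))(x - (-5)) = 0.
Roots r₁ = -1, r₂ = -5 (distinct).
General solution: c(n) = A·(-1)^n + B·(-5)^n.
From c(0) = -4: A + B = -4.
From c(1) = -5: -A - 5B = -5.
Solving: A = - \frac{25}{4}, B = \frac{9}{4}.
So c(n) = - \frac{25 \left(-1\right)^{n}}{4} + \frac{9 \left(-5\right)^{n}}{4}.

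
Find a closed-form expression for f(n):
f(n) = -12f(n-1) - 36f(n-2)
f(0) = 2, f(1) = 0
Characteristic equation: x² + 12x + 36 = 0, which is (x - (-6))².
Repeated root r = -6.
General solution: f(n) = (A + Bn)·(-6)^n.
From f(0) = 2: A = 2.
From f(1) = 0: (A + B)·(-6) = 0 ⇒ B = -2.
So f(n) = \left(2 - 2 n\right) \cdot (-6)^n.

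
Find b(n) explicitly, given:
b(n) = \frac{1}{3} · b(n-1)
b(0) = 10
Pure geometric recurrence with ratio \frac{1}{3}.
By induction b(n) = b(0) · (\frac{1}{3})^n = 10 \cdot 3^{- n}.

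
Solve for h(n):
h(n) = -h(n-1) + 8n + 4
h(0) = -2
First-order linear with linear forcing.
Homogeneous solution: h_h(n) = A·(-1)^n.
Try particular h_p(n) = pn + q. Substituting:
  pn + q = -(p(n-1) + q) + 8n + 4.
Matching the n-coefficient: p = -p + 8 ⇒ p = 4.
Matching constants: q = p - q + 4 ⇒ q = 4.
General: h(n) = A·(-1)^n + 4 n + 4.
Apply h(0) = -2: A + 4 = -2 ⇒ A = -6.
So h(n) = - 6 \left(-1\right)^{n} + 4 n + 4.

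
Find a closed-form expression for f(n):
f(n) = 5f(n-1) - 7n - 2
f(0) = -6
First-order linear with linear forcing.
Homogeneous solution: f_h(n) = A·(5)^n.
Try particular f_p(n) = pn + q. Substituting:
  pn + q = 5(p(n-1) + q) - 7n - 2.
Matching the n-coefficient: p = 5p - 7 ⇒ p = \frac{7}{4}.
Matching constants: q = -5p + 5q - 2 ⇒ q = \frac{43}{16}.
General: f(n) = A·(5)^n + \frac{7 n}{4} + \frac{43}{16}.
Apply f(0) = -6: A + \frac{43}{16} = -6 ⇒ A = - \frac{139}{16}.
So f(n) = - \frac{139 \cdot 5^{n}}{16} + \frac{7 n}{4} + \frac{43}{16}.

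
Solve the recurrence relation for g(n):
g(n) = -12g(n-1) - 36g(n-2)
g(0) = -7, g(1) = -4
Characteristic equation: x² + 12x + 36 = 0, which is (x - (-6))².
Repeated root r = -6.
General solution: g(n) = (A + Bn)·(-6)^n.
From g(0) = -7: A = -7.
From g(1) = -4: (A + B)·(-6) = -4 ⇒ B = \frac{23}{3}.
So g(n) = \left(\frac{23 n}{3} - 7\right) \cdot (-6)^n.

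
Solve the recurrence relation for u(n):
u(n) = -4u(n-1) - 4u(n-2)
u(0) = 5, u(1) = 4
Characteristic equation: x² + 4x + 4 = 0, which is (x - (-2))².
Repeated root r = -2.
General solution: u(n) = (A + Bn)·(-2)^n.
From u(0) = 5: A = 5.
From u(1) = 4: (A + B)·(-2) = 4 ⇒ B = -7.
So u(n) = \left(5 - 7 n\right) \cdot (-2)^n.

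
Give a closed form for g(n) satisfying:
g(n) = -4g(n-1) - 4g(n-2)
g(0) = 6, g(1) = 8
Characteristic equation: x² + 4x + 4 = 0, which is (x - (-2))².
Repeated root r = -2.
General solution: g(n) = (A + Bn)·(-2)^n.
From g(0) = 6: A = 6.
From g(1) = 8: (A + B)·(-2) = 8 ⇒ B = -10.
So g(n) = \left(6 - 10 n\right) \cdot (-2)^n.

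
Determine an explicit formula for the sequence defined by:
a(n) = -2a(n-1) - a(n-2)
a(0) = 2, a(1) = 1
Characteristic equation: x² + 2x + 1 = 0, which is (x - (-1))².
Repeated root r = -1.
General solution: a(n) = (A + Bn)·(-1)^n.
From a(0) = 2: A = 2.
From a(1) = 1: (A + B)·(-1) = 1 ⇒ B = -3.
So a(n) = \left(2 - 3 n\right) \cdot (-1)^n.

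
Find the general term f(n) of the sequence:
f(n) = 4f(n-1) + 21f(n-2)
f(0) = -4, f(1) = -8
Characteristic equation: x² - 4x - 21 = 0, which factors as (x - (7))(x - (-3)) = 0.
Roots r₁ = 7, r₂ = -3 (distinct).
General solution: f(n) = A·(7)^n + B·(-3)^n.
From f(0) = -4: A + B = -4.
From f(1) = -8: 7A - 3B = -8.
Solving: A = -2, B = -2.
So f(n) = - 2 \left(-3\right)^{n} - 2 \cdot 7^{n}.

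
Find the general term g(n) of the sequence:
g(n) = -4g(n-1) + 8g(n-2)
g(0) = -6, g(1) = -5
Characteristic equation: x² + 4x - 8 = 0.
Discriminant Δ = (-4)² + 4·(8) = 48.
Roots r₁,₂ = (-4 ± √48)/2, so r₁ = -2 + 2 \sqrt{3}, r₂ = - 2 \sqrt{3} - 2.
General solution: g(n) = A·r₁^n + B·r₂^n.
From the initial conditions, A + B = -6 and r₁A + r₂B = -5.
Since r₁ - r₂ = √48: A = (-5 - (-6)r₂)/√48 = -3 - \frac{17 \sqrt{3}}{12}, and B = -6 - A = -3 + \frac{17 \sqrt{3}}{12}.
So g(n) = \left(-3 - \frac{17 \sqrt{3}}{12}\right)\left(-2 + 2 \sqrt{3}\right)^n + \left(-3 + \frac{17 \sqrt{3}}{12}\right)\left(- 2 \sqrt{3} - 2\right)^n.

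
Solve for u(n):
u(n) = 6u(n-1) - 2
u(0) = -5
First-order linear non-homogeneous.
Homogeneous solution: u_h(n) = A·(6)^n.
Try constant particular solution u_p = K: K = 6K - 2 ⇒ K = \frac{2}{5}.
General: u(n) = A·(6)^n + \frac{2}{5}.
Apply u(0) = -5: A + \frac{2}{5} = -5 ⇒ A = - \frac{27}{5}.
So u(n) = \frac{2}{5} - \frac{27 \cdot 6^{n}}{5}.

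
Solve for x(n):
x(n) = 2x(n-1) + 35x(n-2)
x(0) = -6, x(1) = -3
Characteristic equation: x² - 2x - 35 = 0, which factors as (x - (7))(x - (-5)) = 0.
Roots r₁ = 7, r₂ = -5 (distinct).
General solution: x(n) = A·(7)^n + B·(-5)^n.
From x(0) = -6: A + B = -6.
From x(1) = -3: 7A - 5B = -3.
Solving: A = - \frac{11}{4}, B = - \frac{13}{4}.
So x(n) = - \frac{13 \left(-5\right)^{n}}{4} - \frac{11 \cdot 7^{n}}{4}.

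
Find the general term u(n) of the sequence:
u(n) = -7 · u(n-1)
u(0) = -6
Pure geometric recurrence with ratio -7.
By induction u(n) = u(0) · (-7)^n = - 6 \left(-7\right)^{n}.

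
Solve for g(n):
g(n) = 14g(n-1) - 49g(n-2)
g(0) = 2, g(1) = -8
Characteristic equation: x² - 14x + 49 = 0, which is (x - (7))².
Repeated root r = 7.
General solution: g(n) = (A + Bn)·(7)^n.
From g(0) = 2: A = 2.
From g(1) = -8: (A + B)·(7) = -8 ⇒ B = - \frac{22}{7}.
So g(n) = \left(2 - \frac{22 n}{7}\right) \cdot (7)^n.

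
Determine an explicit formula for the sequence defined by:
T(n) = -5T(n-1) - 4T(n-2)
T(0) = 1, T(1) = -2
Characteristic equation: x² + 5x + 4 = 0, which factors as (x - (-1))(x - (-4)) = 0.
Roots r₁ = -1, r₂ = -4 (distinct).
General solution: T(n) = A·(-1)^n + B·(-4)^n.
From T(0) = 1: A + B = 1.
From T(1) = -2: -A - 4B = -2.
Solving: A = \frac{2}{3}, B = \frac{1}{3}.
So T(n) = \frac{2 \left(-1\right)^{n}}{3} + \frac{\left(-4\right)^{n}}{3}.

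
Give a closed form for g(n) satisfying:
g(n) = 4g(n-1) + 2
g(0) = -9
First-order linear non-homogeneous.
Homogeneous solution: g_h(n) = A·(4)^n.
Try constant particular solution g_p = K: K = 4K + 2 ⇒ K = - \frac{2}{3}.
General: g(n) = A·(4)^n - \frac{2}{3}.
Apply g(0) = -9: A - \frac{2}{3} = -9 ⇒ A = - \frac{25}{3}.
So g(n) = - \frac{25 \cdot 4^{n}}{3} - \frac{2}{3}.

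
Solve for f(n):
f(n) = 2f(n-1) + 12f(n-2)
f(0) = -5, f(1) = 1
Characteristic equation: x² - 2x - 12 = 0.
Discriminant Δ = (2)² + 4·(12) = 52.
Roots r₁,₂ = (2 ± √52)/2, so r₁ = 1 + \sqrt{13}, r₂ = 1 - \sqrt{13}.
General solution: f(n) = A·r₁^n + B·r₂^n.
From the initial conditions, A + B = -5 and r₁A + r₂B = 1.
Since r₁ - r₂ = √52: A = (1 - (-5)r₂)/√52 = - \frac{5}{2} + \frac{3 \sqrt{13}}{13}, and B = -5 - A = - \frac{5}{2} - \frac{3 \sqrt{13}}{13}.
So f(n) = \left(- \frac{5}{2} + \frac{3 \sqrt{13}}{13}\right)\left(1 + \sqrt{13}\right)^n + \left(- \frac{5}{2} - \frac{3 \sqrt{13}}{13}\right)\left(1 - \sqrt{13}\right)^n.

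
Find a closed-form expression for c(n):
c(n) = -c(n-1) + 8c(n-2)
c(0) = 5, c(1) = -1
Characteristic equation: x² + x - 8 = 0.
Discriminant Δ = (-1)² + 4·(8) = 33.
Roots r₁,₂ = (-1 ± √33)/2, so r₁ = - \frac{1}{2} + \frac{\sqrt{33}}{2}, r₂ = - \frac{\sqrt{33}}{2} - \frac{1}{2}.
General solution: c(n) = A·r₁^n + B·r₂^n.
From the initial conditions, A + B = 5 and r₁A + r₂B = -1.
Since r₁ - r₂ = √33: A = (-1 - (5)r₂)/√33 = \frac{\sqrt{33}}{22} + \frac{5}{2}, and B = 5 - A = \frac{5}{2} - \frac{\sqrt{33}}{22}.
So c(n) = \left(\frac{\sqrt{33}}{22} + \frac{5}{2}\right)\left(- \frac{1}{2} + \frac{\sqrt{33}}{2}\right)^n + \left(\frac{5}{2} - \frac{\sqrt{33}}{22}\right)\left(- \frac{\sqrt{33}}{2} - \frac{1}{2}\right)^n.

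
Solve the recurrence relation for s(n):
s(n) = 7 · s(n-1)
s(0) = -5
Pure geometric recurrence with ratio 7.
By induction s(n) = s(0) · (7)^n = - 5 \cdot 7^{n}.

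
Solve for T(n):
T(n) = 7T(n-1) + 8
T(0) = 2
First-order linear non-homogeneous.
Homogeneous solution: T_h(n) = A·(7)^n.
Try constant particular solution T_p = K: K = 7K + 8 ⇒ K = - \frac{4}{3}.
General: T(n) = A·(7)^n - \frac{4}{3}.
Apply T(0) = 2: A - \frac{4}{3} = 2 ⇒ A = \frac{10}{3}.
So T(n) = \frac{10 \cdot 7^{n}}{3} - \frac{4}{3}.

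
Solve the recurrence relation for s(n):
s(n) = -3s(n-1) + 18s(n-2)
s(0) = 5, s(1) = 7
Characteristic equation: x² + 3x - 18 = 0, which factors as (x - (3))(x - (-6)) = 0.
Roots r₁ = 3, r₂ = -6 (distinct).
General solution: s(n) = A·(3)^n + B·(-6)^n.
From s(0) = 5: A + B = 5.
From s(1) = 7: 3A - 6B = 7.
Solving: A = \frac{37}{9}, B = \frac{8}{9}.
So s(n) = \frac{8 \left(-6\right)^{n}}{9} + \frac{37 \cdot 3^{n}}{9}.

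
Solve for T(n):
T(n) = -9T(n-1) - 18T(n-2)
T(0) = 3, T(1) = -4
Characteristic equation: x² + 9x + 18 = 0, which factors as (x - (-6))(x - (-3)) = 0.
Roots r₁ = -6, r₂ = -3 (distinct).
General solution: T(n) = A·(-6)^n + B·(-3)^n.
From T(0) = 3: A + B = 3.
From T(1) = -4: -6A - 3B = -4.
Solving: A = - \frac{5}{3}, B = \frac{14}{3}.
So T(n) = \frac{14 \left(-3\right)^{n}}{3} - \frac{5 \left(-6\right)^{n}}{3}.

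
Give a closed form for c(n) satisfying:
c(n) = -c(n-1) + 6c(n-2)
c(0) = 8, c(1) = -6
Characteristic equation: x² + x - 6 = 0, which factors as (x - (-3))(x - (2)) = 0.
Roots r₁ = -3, r₂ = 2 (distinct).
General solution: c(n) = A·(-3)^n + B·(2)^n.
From c(0) = 8: A + B = 8.
From c(1) = -6: -3A + 2B = -6.
Solving: A = \frac{22}{5}, B = \frac{18}{5}.
So c(n) = \frac{22 \left(-3\right)^{n}}{5} + \frac{18 \cdot 2^{n}}{5}.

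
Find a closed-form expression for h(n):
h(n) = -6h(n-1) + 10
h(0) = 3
First-order linear non-homogeneous.
Homogeneous solution: h_h(n) = A·(-6)^n.
Try constant particular solution h_p = K: K = -6K + 10 ⇒ K = \frac{10}{7}.
General: h(n) = A·(-6)^n + \frac{10}{7}.
Apply h(0) = 3: A + \frac{10}{7} = 3 ⇒ A = \frac{11}{7}.
So h(n) = \frac{11 \left(-6\right)^{n}}{7} + \frac{10}{7}.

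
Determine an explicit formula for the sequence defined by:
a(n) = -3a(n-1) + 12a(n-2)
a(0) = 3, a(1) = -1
Characteristic equation: x² + 3x - 12 = 0.
Discriminant Δ = (-3)² + 4·(12) = 57.
Roots r₁,₂ = (-3 ± √57)/2, so r₁ = - \frac{3}{2} + \frac{\sqrt{57}}{2}, r₂ = - \frac{\sqrt{57}}{2} - \frac{3}{2}.
General solution: a(n) = A·r₁^n + B·r₂^n.
From the initial conditions, A + B = 3 and r₁A + r₂B = -1.
Since r₁ - r₂ = √57: A = (-1 - (3)r₂)/√57 = \frac{7 \sqrt{57}}{114} + \frac{3}{2}, and B = 3 - A = \frac{3}{2} - \frac{7 \sqrt{57}}{114}.
So a(n) = \left(\frac{7 \sqrt{57}}{114} + \frac{3}{2}\right)\left(- \frac{3}{2} + \frac{\sqrt{57}}{2}\right)^n + \left(\frac{3}{2} - \frac{7 \sqrt{57}}{114}\right)\left(- \frac{\sqrt{57}}{2} - \frac{3}{2}\right)^n.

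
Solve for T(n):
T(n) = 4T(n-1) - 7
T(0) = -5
First-order linear non-homogeneous.
Homogeneous solution: T_h(n) = A·(4)^n.
Try constant particular solution T_p = K: K = 4K - 7 ⇒ K = \frac{7}{3}.
General: T(n) = A·(4)^n + \frac{7}{3}.
Apply T(0) = -5: A + \frac{7}{3} = -5 ⇒ A = - \frac{22}{3}.
So T(n) = \frac{7}{3} - \frac{22 \cdot 4^{n}}{3}.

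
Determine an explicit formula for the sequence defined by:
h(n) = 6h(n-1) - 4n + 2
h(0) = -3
First-order linear with linear forcing.
Homogeneous solution: h_h(n) = A·(6)^n.
Try particular h_p(n) = pn + q. Substituting:
  pn + q = 6(p(n-1) + q) - 4n + 2.
Matching the n-coefficient: p = 6p - 4 ⇒ p = \frac{4}{5}.
Matching constants: q = -6p + 6q + 2 ⇒ q = \frac{14}{25}.
General: h(n) = A·(6)^n + \frac{4 n}{5} + \frac{14}{25}.
Apply h(0) = -3: A + \frac{14}{25} = -3 ⇒ A = - \frac{89}{25}.
So h(n) = - \frac{89 \cdot 6^{n}}{25} + \frac{4 n}{5} + \frac{14}{25}.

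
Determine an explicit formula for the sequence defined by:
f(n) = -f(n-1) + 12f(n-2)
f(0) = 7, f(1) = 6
Characteristic equation: x² + x - 12 = 0, which factors as (x - (3))(x - (-4)) = 0.
Roots r₁ = 3, r₂ = -4 (distinct).
General solution: f(n) = A·(3)^n + B·(-4)^n.
From f(0) = 7: A + B = 7.
From f(1) = 6: 3A - 4B = 6.
Solving: A = \frac{34}{7}, B = \frac{15}{7}.
So f(n) = \frac{15 \left(-4\right)^{n}}{7} + \frac{34 \cdot 3^{n}}{7}.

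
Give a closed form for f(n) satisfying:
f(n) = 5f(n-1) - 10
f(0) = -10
First-order linear non-homogeneous.
Homogeneous solution: f_h(n) = A·(5)^n.
Try constant particular solution f_p = K: K = 5K - 10 ⇒ K = \frac{5}{2}.
General: f(n) = A·(5)^n + \frac{5}{2}.
Apply f(0) = -10: A + \frac{5}{2} = -10 ⇒ A = - \frac{25}{2}.
So f(n) = \frac{5}{2} - \frac{25 \cdot 5^{n}}{2}.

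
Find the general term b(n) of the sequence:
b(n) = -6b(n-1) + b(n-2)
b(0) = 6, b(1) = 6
Characteristic equation: x² + 6x - 1 = 0.
Discriminant Δ = (-6)² + 4·(1) = 40.
Roots r₁,₂ = (-6 ± √40)/2, so r₁ = -3 + \sqrt{10}, r₂ = - \sqrt{10} - 3.
General solution: b(n) = A·r₁^n + B·r₂^n.
From the initial conditions, A + B = 6 and r₁A + r₂B = 6.
Since r₁ - r₂ = √40: A = (6 - (6)r₂)/√40 = 3 + \frac{6 \sqrt{10}}{5}, and B = 6 - A = 3 - \frac{6 \sqrt{10}}{5}.
So b(n) = \left(3 + \frac{6 \sqrt{10}}{5}\right)\left(-3 + \sqrt{10}\right)^n + \left(3 - \frac{6 \sqrt{10}}{5}\right)\left(- \sqrt{10} - 3\right)^n.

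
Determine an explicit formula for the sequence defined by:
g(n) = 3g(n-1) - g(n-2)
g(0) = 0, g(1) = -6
Characteristic equation: x² - 3x + 1 = 0.
Discriminant Δ = (3)² + 4·(-1) = 5.
Roots r₁,₂ = (3 ± √5)/2, so r₁ = \frac{\sqrt{5}}{2} + \frac{3}{2}, r₂ = \frac{3}{2} - \frac{\sqrt{5}}{2}.
General solution: g(n) = A·r₁^n + B·r₂^n.
From the initial conditions, A + B = 0 and r₁A + r₂B = -6.
Since r₁ - r₂ = √5: A = (-6 - (0)r₂)/√5 = - \frac{6 \sqrt{5}}{5}, and B = 0 - A = \frac{6 \sqrt{5}}{5}.
So g(n) = \left(- \frac{6 \sqrt{5}}{5}\right)\left(\frac{\sqrt{5}}{2} + \frac{3}{2}\right)^n + \left(\frac{6 \sqrt{5}}{5}\right)\left(\frac{3}{2} - \frac{\sqrt{5}}{2}\right)^n.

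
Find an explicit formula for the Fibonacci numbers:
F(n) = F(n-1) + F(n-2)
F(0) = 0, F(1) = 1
This is the Fibonacci sequence.
Characteristic equation: x² - x - 1 = 0; roots r₁ = \frac{1}{2} + \frac{\sqrt{5}}{2}, r₂ = \frac{1}{2} - \frac{\sqrt{5}}{2}.
General: F(n) = A·r₁^n + B·r₂^n. Solving with F(0)=0, F(1)=1 gives A = \frac{\sqrt{5}}{5}, B = - \frac{\sqrt{5}}{5}.
So F(n) = \frac{2^{- n} \sqrt{5} \left(- \left(1 - \sqrt{5}\right)^{n} + \left(1 + \sqrt{5}\right)^{n}\right)}{5}.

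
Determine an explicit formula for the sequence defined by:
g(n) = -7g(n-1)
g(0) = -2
This is a homogeneous first-order recurrence with ratio -7.
By induction g(n) = g(0) · (-7)^n = - 2 \left(-7\right)^{n}.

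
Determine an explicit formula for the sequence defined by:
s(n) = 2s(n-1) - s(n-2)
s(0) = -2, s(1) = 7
Characteristic equation: x² - 2x + 1 = 0, which is (x - (1))².
Repeated root r = 1.
General solution: s(n) = (A + Bn)·(1)^n.
From s(0) = -2: A = -2.
From s(1) = 7: (A + B)·(1) = 7 ⇒ B = 9.
So s(n) = \left(9 n - 2\right) \cdot (1)^n.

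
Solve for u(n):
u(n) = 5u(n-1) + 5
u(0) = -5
First-order linear non-homogeneous.
Homogeneous solution: u_h(n) = A·(5)^n.
Try constant particular solution u_p = K: K = 5K + 5 ⇒ K = - \frac{5}{4}.
General: u(n) = A·(5)^n - \frac{5}{4}.
Apply u(0) = -5: A - \frac{5}{4} = -5 ⇒ A = - \frac{15}{4}.
So u(n) = - \frac{15 \cdot 5^{n}}{4} - \frac{5}{4}.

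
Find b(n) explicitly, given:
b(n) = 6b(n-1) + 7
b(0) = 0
First-order linear non-homogeneous.
Homogeneous solution: b_h(n) = A·(6)^n.
Try constant particular solution b_p = K: K = 6K + 7 ⇒ K = - \frac{7}{5}.
General: b(n) = A·(6)^n - \frac{7}{5}.
Apply b(0) = 0: A - \frac{7}{5} = 0 ⇒ A = \frac{7}{5}.
So b(n) = \frac{7 \cdot 6^{n}}{5} - \frac{7}{5}.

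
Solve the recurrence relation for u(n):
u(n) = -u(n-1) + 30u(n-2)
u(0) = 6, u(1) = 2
Characteristic equation: x² + x - 30 = 0, which factors as (x - (5))(x - (-6)) = 0.
Roots r₁ = 5, r₂ = -6 (distinct).
General solution: u(n) = A·(5)^n + B·(-6)^n.
From u(0) = 6: A + B = 6.
From u(1) = 2: 5A - 6B = 2.
Solving: A = \frac{38}{11}, B = \frac{28}{11}.
So u(n) = \frac{28 \left(-6\right)^{n}}{11} + \frac{38 \cdot 5^{n}}{11}.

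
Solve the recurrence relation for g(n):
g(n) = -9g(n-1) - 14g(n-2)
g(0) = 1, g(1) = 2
Characteristic equation: x² + 9x + 14 = 0, which factors as (x - (-2))(x - (-7)) = 0.
Roots r₁ = -2, r₂ = -7 (distinct).
General solution: g(n) = A·(-2)^n + B·(-7)^n.
From g(0) = 1: A + B = 1.
From g(1) = 2: -2A - 7B = 2.
Solving: A = \frac{9}{5}, B = - \frac{4}{5}.
So g(n) = \frac{9 \left(-2\right)^{n}}{5} - \frac{4 \left(-7\right)^{n}}{5}.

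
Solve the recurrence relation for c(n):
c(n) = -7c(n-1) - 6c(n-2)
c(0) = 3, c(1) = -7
Characteristic equation: x² + 7x + 6 = 0, which factors as (x - (-1))(x - (-6)) = 0.
Roots r₁ = -1, r₂ = -6 (distinct).
General solution: c(n) = A·(-1)^n + B·(-6)^n.
From c(0) = 3: A + B = 3.
From c(1) = -7: -A - 6B = -7.
Solving: A = \frac{11}{5}, B = \frac{4}{5}.
So c(n) = \frac{11 \left(-1\right)^{n}}{5} + \frac{4 \left(-6\right)^{n}}{5}.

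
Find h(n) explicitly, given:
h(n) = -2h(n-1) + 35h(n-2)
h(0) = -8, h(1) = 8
Characteristic equation: x² + 2x - 35 = 0, which factors as (x - (5))(x - (-7)) = 0.
Roots r₁ = 5, r₂ = -7 (distinct).
General solution: h(n) = A·(5)^n + B·(-7)^n.
From h(0) = -8: A + B = -8.
From h(1) = 8: 5A - 7B = 8.
Solving: A = -4, B = -4.
So h(n) = - 4 \left(-7\right)^{n} - 4 \cdot 5^{n}.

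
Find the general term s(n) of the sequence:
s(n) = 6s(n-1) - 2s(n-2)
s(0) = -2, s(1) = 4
Characteristic equation: x² - 6x + 2 = 0.
Discriminant Δ = (6)² + 4·(-2) = 28.
Roots r₁,₂ = (6 ± √28)/2, so r₁ = \sqrt{7} + 3, r₂ = 3 - \sqrt{7}.
General solution: s(n) = A·r₁^n + B·r₂^n.
From the initial conditions, A + B = -2 and r₁A + r₂B = 4.
Since r₁ - r₂ = √28: A = (4 - (-2)r₂)/√28 = -1 + \frac{5 \sqrt{7}}{7}, and B = -2 - A = - \frac{5 \sqrt{7}}{7} - 1.
So s(n) = \left(-1 + \frac{5 \sqrt{7}}{7}\right)\left(\sqrt{7} + 3\right)^n + \left(- \frac{5 \sqrt{7}}{7} - 1\right)\left(3 - \sqrt{7}\right)^n.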